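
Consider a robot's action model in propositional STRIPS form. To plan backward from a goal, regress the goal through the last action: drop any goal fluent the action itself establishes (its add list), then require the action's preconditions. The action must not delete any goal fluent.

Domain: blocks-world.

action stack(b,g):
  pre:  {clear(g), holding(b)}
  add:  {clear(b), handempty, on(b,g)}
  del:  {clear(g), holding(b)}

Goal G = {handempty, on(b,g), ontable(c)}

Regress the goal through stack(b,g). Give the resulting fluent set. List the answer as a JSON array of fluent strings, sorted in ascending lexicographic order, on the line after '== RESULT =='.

Regress:
  G ∩ del = {}  (empty — regression defined)
  G \ add = {handempty, on(b,g), ontable(c)} \ {clear(b), handempty, on(b,g)} = {ontable(c)}
  ∪ pre   = {ontable(c)} ∪ {clear(g), holding(b)}
          = {clear(g), holding(b), ontable(c)}

== RESULT ==
["clear(g)", "holding(b)", "ontable(c)"]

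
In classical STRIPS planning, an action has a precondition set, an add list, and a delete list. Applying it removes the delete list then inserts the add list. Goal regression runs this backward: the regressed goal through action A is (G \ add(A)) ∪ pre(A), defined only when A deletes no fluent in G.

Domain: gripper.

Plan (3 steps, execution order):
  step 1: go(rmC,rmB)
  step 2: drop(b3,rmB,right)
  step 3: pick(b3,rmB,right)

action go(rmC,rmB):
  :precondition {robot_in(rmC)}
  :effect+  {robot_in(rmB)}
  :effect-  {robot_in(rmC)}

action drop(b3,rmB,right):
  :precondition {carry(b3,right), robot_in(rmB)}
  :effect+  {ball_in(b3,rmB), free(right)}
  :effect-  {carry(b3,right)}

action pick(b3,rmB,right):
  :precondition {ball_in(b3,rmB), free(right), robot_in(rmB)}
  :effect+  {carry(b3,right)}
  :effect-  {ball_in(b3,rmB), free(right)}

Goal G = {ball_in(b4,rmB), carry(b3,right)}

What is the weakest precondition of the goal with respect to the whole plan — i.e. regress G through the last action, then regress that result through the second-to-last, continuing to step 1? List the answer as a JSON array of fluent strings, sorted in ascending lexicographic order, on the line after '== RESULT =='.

Regress step by step:
  through step 3 (pick(b3,rmB,right)): drop {carry(b3,right)}, keep {ball_in(b4,rmB)}, require {ball_in(b3,rmB), free(right), robot_in(rmB)}
    → {ball_in(b3,rmB), ball_in(b4,rmB), free(right), robot_in(rmB)}
  through step 2 (drop(b3,rmB,right)): drop {ball_in(b3,rmB), free(right)}, keep {ball_in(b4,rmB), robot_in(rmB)}, require {carry(b3,right), robot_in(rmB)}
    → {ball_in(b4,rmB), carry(b3,right), robot_in(rmB)}
  through step 1 (go(rmC,rmB)): drop {robot_in(rmB)}, keep {ball_in(b4,rmB), carry(b3,right)}, require {robot_in(rmC)}
    → {ball_in(b4,rmB), carry(b3,right), robot_in(rmC)}

== RESULT ==
["ball_in(b4,rmB)", "carry(b3,right)", "robot_in(rmC)"]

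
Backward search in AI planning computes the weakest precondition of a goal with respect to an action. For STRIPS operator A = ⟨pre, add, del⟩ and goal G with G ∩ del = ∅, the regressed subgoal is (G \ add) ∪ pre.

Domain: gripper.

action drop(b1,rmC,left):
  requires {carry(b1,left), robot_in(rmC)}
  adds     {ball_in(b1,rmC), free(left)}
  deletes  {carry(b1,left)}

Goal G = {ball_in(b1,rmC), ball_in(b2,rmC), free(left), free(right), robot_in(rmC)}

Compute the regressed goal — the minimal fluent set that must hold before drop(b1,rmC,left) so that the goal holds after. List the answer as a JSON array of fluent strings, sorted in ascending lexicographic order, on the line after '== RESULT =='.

Compute (G \ add) ∪ pre:
  G ∩ del = {}  (empty — regression defined)
  G \ add = {ball_in(b1,rmC), ball_in(b2,rmC), free(left), free(right), robot_in(rmC)} \ {ball_in(b1,rmC), free(left)} = {ball_in(b2,rmC), free(right), robot_in(rmC)}
  ∪ pre   = {ball_in(b2,rmC), free(right), robot_in(rmC)} ∪ {carry(b1,left), robot_in(rmC)}
          = {ball_in(b2,rmC), carry(b1,left), free(right), robot_in(rmC)}

== RESULT ==
["ball_in(b2,rmC)", "carry(b1,left)", "free(right)", "robot_in(rmC)"]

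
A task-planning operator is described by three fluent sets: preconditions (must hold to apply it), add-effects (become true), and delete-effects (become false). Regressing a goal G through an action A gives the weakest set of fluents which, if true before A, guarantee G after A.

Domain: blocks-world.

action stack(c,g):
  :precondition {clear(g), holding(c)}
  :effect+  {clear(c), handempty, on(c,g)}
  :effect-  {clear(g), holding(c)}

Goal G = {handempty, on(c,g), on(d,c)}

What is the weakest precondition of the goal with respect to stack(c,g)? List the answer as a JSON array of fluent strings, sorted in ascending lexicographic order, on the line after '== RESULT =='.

Compute (G \ add) ∪ pre:
  G ∩ del = {}  (empty — regression defined)
  G \ add = {handempty, on(c,g), on(d,c)} \ {clear(c), handempty, on(c,g)} = {on(d,c)}
  ∪ pre   = {on(d,c)} ∪ {clear(g), holding(c)}
          = {clear(g), holding(c), on(d,c)}

== RESULT ==
["clear(g)", "holding(c)", "on(d,c)"]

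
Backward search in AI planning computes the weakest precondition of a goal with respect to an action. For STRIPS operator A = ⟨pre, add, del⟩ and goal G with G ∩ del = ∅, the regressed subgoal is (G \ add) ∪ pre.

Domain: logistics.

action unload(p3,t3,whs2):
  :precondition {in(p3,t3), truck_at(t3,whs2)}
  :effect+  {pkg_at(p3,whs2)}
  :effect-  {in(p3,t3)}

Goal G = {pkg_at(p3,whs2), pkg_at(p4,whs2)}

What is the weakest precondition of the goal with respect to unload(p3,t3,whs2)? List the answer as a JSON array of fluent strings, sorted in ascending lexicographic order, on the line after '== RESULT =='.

Compute (G \ add) ∪ pre:
  G ∩ del = {}  (empty — regression defined)
  G \ add = {pkg_at(p3,whs2), pkg_at(p4,whs2)} \ {pkg_at(p3,whs2)} = {pkg_at(p4,whs2)}
  ∪ pre   = {pkg_at(p4,whs2)} ∪ {in(p3,t3), truck_at(t3,whs2)}
          = {in(p3,t3), pkg_at(p4,whs2), truck_at(t3,whs2)}

== RESULT ==
["in(p3,t3)", "pkg_at(p4,whs2)", "truck_at(t3,whs2)"]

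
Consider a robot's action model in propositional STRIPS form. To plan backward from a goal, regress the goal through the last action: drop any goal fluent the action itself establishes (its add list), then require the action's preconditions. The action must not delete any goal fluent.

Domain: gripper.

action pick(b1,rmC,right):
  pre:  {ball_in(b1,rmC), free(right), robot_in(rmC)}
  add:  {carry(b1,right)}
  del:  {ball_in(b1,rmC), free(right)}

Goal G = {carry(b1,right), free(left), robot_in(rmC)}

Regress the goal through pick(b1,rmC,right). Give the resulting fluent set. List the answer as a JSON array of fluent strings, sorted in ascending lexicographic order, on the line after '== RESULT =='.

Compute (G \ add) ∪ pre:
  G ∩ del = {}  (empty — regression defined)
  G \ add = {carry(b1,right), free(left), robot_in(rmC)} \ {carry(b1,right)} = {free(left), robot_in(rmC)}
  ∪ pre   = {free(left), robot_in(rmC)} ∪ {ball_in(b1,rmC), free(right), robot_in(rmC)}
          = {ball_in(b1,rmC), free(left), free(right), robot_in(rmC)}

== RESULT ==
["ball_in(b1,rmC)", "free(left)", "free(right)", "robot_in(rmC)"]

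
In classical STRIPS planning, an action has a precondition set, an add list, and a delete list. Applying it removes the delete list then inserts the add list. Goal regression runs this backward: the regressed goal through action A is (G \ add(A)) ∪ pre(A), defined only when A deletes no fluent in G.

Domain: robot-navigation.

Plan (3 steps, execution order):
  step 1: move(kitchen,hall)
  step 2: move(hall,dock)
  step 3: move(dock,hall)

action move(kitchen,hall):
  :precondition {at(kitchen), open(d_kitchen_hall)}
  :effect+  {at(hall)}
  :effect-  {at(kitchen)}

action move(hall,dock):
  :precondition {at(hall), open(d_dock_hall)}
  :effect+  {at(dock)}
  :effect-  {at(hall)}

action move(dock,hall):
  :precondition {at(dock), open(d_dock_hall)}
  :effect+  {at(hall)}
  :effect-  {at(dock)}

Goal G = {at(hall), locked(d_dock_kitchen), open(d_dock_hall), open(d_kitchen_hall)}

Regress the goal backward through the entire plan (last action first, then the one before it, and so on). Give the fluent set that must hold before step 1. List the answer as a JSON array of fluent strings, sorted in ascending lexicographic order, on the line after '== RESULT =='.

Work backward from the goal:
  through step 3 (move(dock,hall)): drop {at(hall)}, keep {locked(d_dock_kitchen), open(d_dock_hall), open(d_kitchen_hall)}, require {at(dock), open(d_dock_hall)}
    → {at(dock), locked(d_dock_kitchen), open(d_dock_hall), open(d_kitchen_hall)}
  through step 2 (move(hall,dock)): drop {at(dock)}, keep {locked(d_dock_kitchen), open(d_dock_hall), open(d_kitchen_hall)}, require {at(hall), open(d_dock_hall)}
    → {at(hall), locked(d_dock_kitchen), open(d_dock_hall), open(d_kitchen_hall)}
  through step 1 (move(kitchen,hall)): drop {at(hall)}, keep {locked(d_dock_kitchen), open(d_dock_hall), open(d_kitchen_hall)}, require {at(kitchen), open(d_kitchen_hall)}
    → {at(kitchen), locked(d_dock_kitchen), open(d_dock_hall), open(d_kitchen_hall)}

== RESULT ==
["at(kitchen)", "locked(d_dock_kitchen)", "open(d_dock_hall)", "open(d_kitchen_hall)"]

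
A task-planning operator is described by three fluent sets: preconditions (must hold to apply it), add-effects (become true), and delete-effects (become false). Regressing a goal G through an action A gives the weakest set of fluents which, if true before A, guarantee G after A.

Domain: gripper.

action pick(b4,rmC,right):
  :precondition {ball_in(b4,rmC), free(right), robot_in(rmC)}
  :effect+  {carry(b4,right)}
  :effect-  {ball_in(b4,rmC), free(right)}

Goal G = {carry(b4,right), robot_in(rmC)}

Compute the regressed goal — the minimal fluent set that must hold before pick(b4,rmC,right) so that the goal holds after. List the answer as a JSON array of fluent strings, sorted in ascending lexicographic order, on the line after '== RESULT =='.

Regress:
  G ∩ del = {}  (empty — regression defined)
  G \ add = {carry(b4,right), robot_in(rmC)} \ {carry(b4,right)} = {robot_in(rmC)}
  ∪ pre   = {robot_in(rmC)} ∪ {ball_in(b4,rmC), free(right), robot_in(rmC)}
          = {ball_in(b4,rmC), free(right), robot_in(rmC)}

== RESULT ==
["ball_in(b4,rmC)", "free(right)", "robot_in(rmC)"]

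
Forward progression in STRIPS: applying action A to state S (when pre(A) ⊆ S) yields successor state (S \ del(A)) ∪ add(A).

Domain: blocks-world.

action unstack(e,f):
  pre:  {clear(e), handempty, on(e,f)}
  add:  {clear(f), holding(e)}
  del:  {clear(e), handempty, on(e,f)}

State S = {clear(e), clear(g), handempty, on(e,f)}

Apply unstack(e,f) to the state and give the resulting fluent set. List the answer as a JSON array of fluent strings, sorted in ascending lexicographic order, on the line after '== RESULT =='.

Progress:
  pre ⊆ S: {clear(e), handempty, on(e,f)} ⊆ S  — applicable
  S \ del = {clear(g)}
  ∪ add   = {clear(f), clear(g), holding(e)}

== RESULT ==
["clear(f)", "clear(g)", "holding(e)"]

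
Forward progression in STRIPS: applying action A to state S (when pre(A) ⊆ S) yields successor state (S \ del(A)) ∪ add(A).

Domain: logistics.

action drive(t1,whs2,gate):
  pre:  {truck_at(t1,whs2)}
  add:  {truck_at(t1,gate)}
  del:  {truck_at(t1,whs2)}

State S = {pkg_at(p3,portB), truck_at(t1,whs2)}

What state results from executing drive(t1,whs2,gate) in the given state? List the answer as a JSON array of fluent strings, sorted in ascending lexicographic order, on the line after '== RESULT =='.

Progress:
  pre ⊆ S: {truck_at(t1,whs2)} ⊆ S  — applicable
  S \ del = {pkg_at(p3,portB)}
  ∪ add   = {pkg_at(p3,portB), truck_at(t1,gate)}

== RESULT ==
["pkg_at(p3,portB)", "truck_at(t1,gate)"]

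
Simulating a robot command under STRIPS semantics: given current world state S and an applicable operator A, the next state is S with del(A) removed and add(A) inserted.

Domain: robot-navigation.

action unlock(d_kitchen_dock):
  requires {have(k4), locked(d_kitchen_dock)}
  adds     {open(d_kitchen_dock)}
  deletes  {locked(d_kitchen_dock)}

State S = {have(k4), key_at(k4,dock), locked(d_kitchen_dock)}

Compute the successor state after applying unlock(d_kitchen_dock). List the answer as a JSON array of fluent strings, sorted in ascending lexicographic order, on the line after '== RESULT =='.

Progress:
  pre ⊆ S: {have(k4), locked(d_kitchen_dock)} ⊆ S  — applicable
  S \ del = {have(k4), key_at(k4,dock)}
  ∪ add   = {have(k4), key_at(k4,dock), open(d_kitchen_dock)}

== RESULT ==
["have(k4)", "key_at(k4,dock)", "open(d_kitchen_dock)"]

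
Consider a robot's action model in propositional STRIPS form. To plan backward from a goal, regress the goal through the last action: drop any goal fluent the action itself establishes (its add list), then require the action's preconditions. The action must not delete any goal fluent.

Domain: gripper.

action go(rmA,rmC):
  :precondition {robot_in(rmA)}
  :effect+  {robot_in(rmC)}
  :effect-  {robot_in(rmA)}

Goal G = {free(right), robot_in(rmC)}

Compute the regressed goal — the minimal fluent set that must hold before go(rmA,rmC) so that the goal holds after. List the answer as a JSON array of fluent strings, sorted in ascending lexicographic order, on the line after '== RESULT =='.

Compute (G \ add) ∪ pre:
  G ∩ del = {}  (empty — regression defined)
  G \ add = {free(right), robot_in(rmC)} \ {robot_in(rmC)} = {free(right)}
  ∪ pre   = {free(right)} ∪ {robot_in(rmA)}
          = {free(right), robot_in(rmA)}

== RESULT ==
["free(right)", "robot_in(rmA)"]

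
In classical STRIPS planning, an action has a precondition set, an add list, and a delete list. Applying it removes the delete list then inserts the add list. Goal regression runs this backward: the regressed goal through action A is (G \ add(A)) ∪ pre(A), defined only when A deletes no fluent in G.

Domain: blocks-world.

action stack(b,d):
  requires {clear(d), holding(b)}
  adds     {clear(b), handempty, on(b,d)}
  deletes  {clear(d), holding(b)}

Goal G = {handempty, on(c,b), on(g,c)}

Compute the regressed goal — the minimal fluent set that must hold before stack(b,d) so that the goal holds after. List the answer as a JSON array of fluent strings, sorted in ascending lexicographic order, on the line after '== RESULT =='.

Compute (G \ add) ∪ pre:
  G ∩ del = {}  (empty — regression defined)
  G \ add = {handempty, on(c,b), on(g,c)} \ {clear(b), handempty, on(b,d)} = {on(c,b), on(g,c)}
  ∪ pre   = {on(c,b), on(g,c)} ∪ {clear(d), holding(b)}
          = {clear(d), holding(b), on(c,b), on(g,c)}

== RESULT ==
["clear(d)", "holding(b)", "on(c,b)", "on(g,c)"]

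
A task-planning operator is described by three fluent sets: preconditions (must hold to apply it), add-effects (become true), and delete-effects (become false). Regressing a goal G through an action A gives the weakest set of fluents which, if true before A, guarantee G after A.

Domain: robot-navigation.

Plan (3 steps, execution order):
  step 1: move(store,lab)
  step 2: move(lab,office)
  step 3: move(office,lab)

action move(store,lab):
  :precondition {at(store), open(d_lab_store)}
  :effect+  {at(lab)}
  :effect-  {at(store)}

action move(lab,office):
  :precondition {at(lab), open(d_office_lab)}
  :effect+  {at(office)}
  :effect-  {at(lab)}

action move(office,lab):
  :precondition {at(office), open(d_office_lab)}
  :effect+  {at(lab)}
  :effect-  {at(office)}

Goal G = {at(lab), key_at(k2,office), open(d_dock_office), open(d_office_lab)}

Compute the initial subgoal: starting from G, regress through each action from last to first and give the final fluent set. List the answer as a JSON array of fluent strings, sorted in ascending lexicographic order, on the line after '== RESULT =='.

Regress step by step:
  through step 3 (move(office,lab)): drop {at(lab)}, keep {key_at(k2,office), open(d_dock_office), open(d_office_lab)}, require {at(office), open(d_office_lab)}
    → {at(office), key_at(k2,office), open(d_dock_office), open(d_office_lab)}
  through step 2 (move(lab,office)): drop {at(office)}, keep {key_at(k2,office), open(d_dock_office), open(d_office_lab)}, require {at(lab), open(d_office_lab)}
    → {at(lab), key_at(k2,office), open(d_dock_office), open(d_office_lab)}
  through step 1 (move(store,lab)): drop {at(lab)}, keep {key_at(k2,office), open(d_dock_office), open(d_office_lab)}, require {at(store), open(d_lab_store)}
    → {at(store), key_at(k2,office), open(d_dock_office), open(d_lab_store), open(d_office_lab)}

== RESULT ==
["at(store)", "key_at(k2,office)", "open(d_dock_office)", "open(d_lab_store)", "open(d_office_lab)"]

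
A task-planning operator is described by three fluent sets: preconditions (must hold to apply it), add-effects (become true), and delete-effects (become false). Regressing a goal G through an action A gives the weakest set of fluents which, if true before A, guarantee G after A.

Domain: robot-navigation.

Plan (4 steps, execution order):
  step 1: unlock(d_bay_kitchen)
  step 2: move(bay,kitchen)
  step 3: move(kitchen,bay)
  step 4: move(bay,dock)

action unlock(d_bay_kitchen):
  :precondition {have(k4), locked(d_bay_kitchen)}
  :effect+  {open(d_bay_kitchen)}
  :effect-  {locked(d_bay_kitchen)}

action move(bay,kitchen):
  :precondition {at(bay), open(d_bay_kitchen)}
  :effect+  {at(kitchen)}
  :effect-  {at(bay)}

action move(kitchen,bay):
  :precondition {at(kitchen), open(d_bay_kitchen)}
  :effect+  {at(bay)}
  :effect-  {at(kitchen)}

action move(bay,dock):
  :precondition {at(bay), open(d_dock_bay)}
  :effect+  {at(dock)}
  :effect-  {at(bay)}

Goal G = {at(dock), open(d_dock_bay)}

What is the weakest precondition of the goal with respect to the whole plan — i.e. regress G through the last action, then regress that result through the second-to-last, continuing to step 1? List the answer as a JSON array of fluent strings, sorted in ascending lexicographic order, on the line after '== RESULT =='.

Work backward from the goal:
  through step 4 (move(bay,dock)): drop {at(dock)}, keep {open(d_dock_bay)}, require {at(bay), open(d_dock_bay)}
    → {at(bay), open(d_dock_bay)}
  through step 3 (move(kitchen,bay)): drop {at(bay)}, keep {open(d_dock_bay)}, require {at(kitchen), open(d_bay_kitchen)}
    → {at(kitchen), open(d_bay_kitchen), open(d_dock_bay)}
  through step 2 (move(bay,kitchen)): drop {at(kitchen)}, keep {open(d_bay_kitchen), open(d_dock_bay)}, require {at(bay), open(d_bay_kitchen)}
    → {at(bay), open(d_bay_kitchen), open(d_dock_bay)}
  through step 1 (unlock(d_bay_kitchen)): drop {open(d_bay_kitchen)}, keep {at(bay), open(d_dock_bay)}, require {have(k4), locked(d_bay_kitchen)}
    → {at(bay), have(k4), locked(d_bay_kitchen), open(d_dock_bay)}

== RESULT ==
["at(bay)", "have(k4)", "locked(d_bay_kitchen)", "open(d_dock_bay)"]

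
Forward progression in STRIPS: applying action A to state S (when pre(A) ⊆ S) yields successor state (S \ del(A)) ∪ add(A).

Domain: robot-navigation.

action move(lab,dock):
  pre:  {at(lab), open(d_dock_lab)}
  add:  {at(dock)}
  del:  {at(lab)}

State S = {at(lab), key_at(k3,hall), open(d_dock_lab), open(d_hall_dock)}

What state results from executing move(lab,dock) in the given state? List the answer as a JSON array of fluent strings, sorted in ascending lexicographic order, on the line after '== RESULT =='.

Compute (S \ del) ∪ add:
  pre ⊆ S: {at(lab), open(d_dock_lab)} ⊆ S  — applicable
  S \ del = {key_at(k3,hall), open(d_dock_lab), open(d_hall_dock)}
  ∪ add   = {at(dock), key_at(k3,hall), open(d_dock_lab), open(d_hall_dock)}

== RESULT ==
["at(dock)", "key_at(k3,hall)", "open(d_dock_lab)", "open(d_hall_dock)"]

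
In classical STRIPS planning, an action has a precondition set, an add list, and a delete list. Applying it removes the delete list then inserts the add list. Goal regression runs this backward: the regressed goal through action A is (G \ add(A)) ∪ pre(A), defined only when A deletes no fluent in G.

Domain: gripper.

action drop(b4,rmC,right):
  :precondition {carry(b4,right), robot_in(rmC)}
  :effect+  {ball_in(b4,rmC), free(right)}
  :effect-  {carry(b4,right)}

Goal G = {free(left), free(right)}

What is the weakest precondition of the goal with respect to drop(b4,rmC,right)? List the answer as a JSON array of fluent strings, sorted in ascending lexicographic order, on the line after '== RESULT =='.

Regress:
  G ∩ del = {}  (empty — regression defined)
  G \ add = {free(left), free(right)} \ {ball_in(b4,rmC), free(right)} = {free(left)}
  ∪ pre   = {free(left)} ∪ {carry(b4,right), robot_in(rmC)}
          = {carry(b4,right), free(left), robot_in(rmC)}

== RESULT ==
["carry(b4,right)", "free(left)", "robot_in(rmC)"]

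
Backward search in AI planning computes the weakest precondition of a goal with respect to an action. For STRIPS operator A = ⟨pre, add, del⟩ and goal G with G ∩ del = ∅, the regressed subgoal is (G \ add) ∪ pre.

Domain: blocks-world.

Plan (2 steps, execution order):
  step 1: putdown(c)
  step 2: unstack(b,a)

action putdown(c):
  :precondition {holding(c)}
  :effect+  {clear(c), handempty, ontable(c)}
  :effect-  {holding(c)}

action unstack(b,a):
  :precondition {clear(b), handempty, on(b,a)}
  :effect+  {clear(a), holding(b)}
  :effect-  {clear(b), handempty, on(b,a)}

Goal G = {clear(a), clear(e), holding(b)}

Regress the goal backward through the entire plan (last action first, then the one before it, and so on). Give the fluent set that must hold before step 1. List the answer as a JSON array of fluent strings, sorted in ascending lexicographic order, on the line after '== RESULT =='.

Regress step by step:
  through step 2 (unstack(b,a)): drop {clear(a), holding(b)}, keep {clear(e)}, require {clear(b), handempty, on(b,a)}
    → {clear(b), clear(e), handempty, on(b,a)}
  through step 1 (putdown(c)): drop {handempty}, keep {clear(b), clear(e), on(b,a)}, require {holding(c)}
    → {clear(b), clear(e), holding(c), on(b,a)}

== RESULT ==
["clear(b)", "clear(e)", "holding(c)", "on(b,a)"]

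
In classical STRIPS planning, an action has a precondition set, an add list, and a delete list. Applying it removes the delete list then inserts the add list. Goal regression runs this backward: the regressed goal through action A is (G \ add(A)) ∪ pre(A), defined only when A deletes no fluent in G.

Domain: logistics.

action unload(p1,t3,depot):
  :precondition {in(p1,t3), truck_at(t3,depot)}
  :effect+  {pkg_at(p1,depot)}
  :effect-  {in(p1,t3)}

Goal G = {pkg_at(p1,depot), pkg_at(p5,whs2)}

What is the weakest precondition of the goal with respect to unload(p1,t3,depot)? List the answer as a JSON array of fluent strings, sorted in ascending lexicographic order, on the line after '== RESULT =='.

Compute (G \ add) ∪ pre:
  G ∩ del = {}  (empty — regression defined)
  G \ add = {pkg_at(p1,depot), pkg_at(p5,whs2)} \ {pkg_at(p1,depot)} = {pkg_at(p5,whs2)}
  ∪ pre   = {pkg_at(p5,whs2)} ∪ {in(p1,t3), truck_at(t3,depot)}
          = {in(p1,t3), pkg_at(p5,whs2), truck_at(t3,depot)}

== RESULT ==
["in(p1,t3)", "pkg_at(p5,whs2)", "truck_at(t3,depot)"]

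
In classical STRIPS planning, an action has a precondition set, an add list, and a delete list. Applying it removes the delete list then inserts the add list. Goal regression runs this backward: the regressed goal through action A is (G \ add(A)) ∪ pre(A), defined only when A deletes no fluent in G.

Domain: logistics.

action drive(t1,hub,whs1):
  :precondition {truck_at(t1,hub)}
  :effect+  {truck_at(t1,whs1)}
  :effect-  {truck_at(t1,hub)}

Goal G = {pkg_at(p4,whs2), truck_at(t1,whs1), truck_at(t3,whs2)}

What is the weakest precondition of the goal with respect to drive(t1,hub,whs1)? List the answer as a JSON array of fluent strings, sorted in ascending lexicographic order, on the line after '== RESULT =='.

Regress:
  G ∩ del = {}  (empty — regression defined)
  G \ add = {pkg_at(p4,whs2), truck_at(t1,whs1), truck_at(t3,whs2)} \ {truck_at(t1,whs1)} = {pkg_at(p4,whs2), truck_at(t3,whs2)}
  ∪ pre   = {pkg_at(p4,whs2), truck_at(t3,whs2)} ∪ {truck_at(t1,hub)}
          = {pkg_at(p4,whs2), truck_at(t1,hub), truck_at(t3,whs2)}

== RESULT ==
["pkg_at(p4,whs2)", "truck_at(t1,hub)", "truck_at(t3,whs2)"]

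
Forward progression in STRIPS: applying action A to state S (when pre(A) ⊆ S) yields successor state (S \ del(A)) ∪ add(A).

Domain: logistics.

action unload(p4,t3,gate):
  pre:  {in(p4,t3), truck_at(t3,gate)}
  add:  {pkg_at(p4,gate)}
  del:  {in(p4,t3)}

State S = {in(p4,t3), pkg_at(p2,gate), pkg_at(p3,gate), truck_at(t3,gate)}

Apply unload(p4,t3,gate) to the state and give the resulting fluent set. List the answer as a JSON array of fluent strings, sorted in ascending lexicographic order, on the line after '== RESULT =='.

Compute (S \ del) ∪ add:
  pre ⊆ S: {in(p4,t3), truck_at(t3,gate)} ⊆ S  — applicable
  S \ del = {pkg_at(p2,gate), pkg_at(p3,gate), truck_at(t3,gate)}
  ∪ add   = {pkg_at(p2,gate), pkg_at(p3,gate), pkg_at(p4,gate), truck_at(t3,gate)}

== RESULT ==
["pkg_at(p2,gate)", "pkg_at(p3,gate)", "pkg_at(p4,gate)", "truck_at(t3,gate)"]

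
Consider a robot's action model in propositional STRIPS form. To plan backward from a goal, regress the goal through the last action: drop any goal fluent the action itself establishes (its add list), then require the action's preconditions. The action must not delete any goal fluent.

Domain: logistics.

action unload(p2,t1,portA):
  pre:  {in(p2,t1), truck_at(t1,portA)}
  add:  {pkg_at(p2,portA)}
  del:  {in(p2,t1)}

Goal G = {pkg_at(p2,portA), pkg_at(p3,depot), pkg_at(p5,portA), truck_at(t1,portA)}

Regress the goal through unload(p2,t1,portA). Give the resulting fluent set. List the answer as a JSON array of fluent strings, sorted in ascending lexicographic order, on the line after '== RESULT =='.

Compute (G \ add) ∪ pre:
  G ∩ del = {}  (empty — regression defined)
  G \ add = {pkg_at(p2,portA), pkg_at(p3,depot), pkg_at(p5,portA), truck_at(t1,portA)} \ {pkg_at(p2,portA)} = {pkg_at(p3,depot), pkg_at(p5,portA), truck_at(t1,portA)}
  ∪ pre   = {pkg_at(p3,depot), pkg_at(p5,portA), truck_at(t1,portA)} ∪ {in(p2,t1), truck_at(t1,portA)}
          = {in(p2,t1), pkg_at(p3,depot), pkg_at(p5,portA), truck_at(t1,portA)}

== RESULT ==
["in(p2,t1)", "pkg_at(p3,depot)", "pkg_at(p5,portA)", "truck_at(t1,portA)"]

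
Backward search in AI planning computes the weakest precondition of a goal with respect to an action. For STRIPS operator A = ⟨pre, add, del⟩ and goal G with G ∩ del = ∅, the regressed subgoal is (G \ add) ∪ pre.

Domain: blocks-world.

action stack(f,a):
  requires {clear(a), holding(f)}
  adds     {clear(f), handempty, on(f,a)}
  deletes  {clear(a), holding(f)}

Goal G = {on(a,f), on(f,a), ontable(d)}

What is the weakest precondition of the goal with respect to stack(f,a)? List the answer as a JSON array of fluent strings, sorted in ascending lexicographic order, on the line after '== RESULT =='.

Compute (G \ add) ∪ pre:
  G ∩ del = {}  (empty — regression defined)
  G \ add = {on(a,f), on(f,a), ontable(d)} \ {clear(f), handempty, on(f,a)} = {on(a,f), ontable(d)}
  ∪ pre   = {on(a,f), ontable(d)} ∪ {clear(a), holding(f)}
          = {clear(a), holding(f), on(a,f), ontable(d)}

== RESULT ==
["clear(a)", "holding(f)", "on(a,f)", "ontable(d)"]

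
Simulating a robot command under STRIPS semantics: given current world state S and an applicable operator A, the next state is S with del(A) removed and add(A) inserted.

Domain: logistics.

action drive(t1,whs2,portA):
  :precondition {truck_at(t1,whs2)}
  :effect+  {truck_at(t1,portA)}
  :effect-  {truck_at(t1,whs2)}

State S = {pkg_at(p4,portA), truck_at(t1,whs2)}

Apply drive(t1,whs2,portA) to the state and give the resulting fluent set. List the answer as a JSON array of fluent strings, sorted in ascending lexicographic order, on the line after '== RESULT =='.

Compute (S \ del) ∪ add:
  pre ⊆ S: {truck_at(t1,whs2)} ⊆ S  — applicable
  S \ del = {pkg_at(p4,portA)}
  ∪ add   = {pkg_at(p4,portA), truck_at(t1,portA)}

== RESULT ==
["pkg_at(p4,portA)", "truck_at(t1,portA)"]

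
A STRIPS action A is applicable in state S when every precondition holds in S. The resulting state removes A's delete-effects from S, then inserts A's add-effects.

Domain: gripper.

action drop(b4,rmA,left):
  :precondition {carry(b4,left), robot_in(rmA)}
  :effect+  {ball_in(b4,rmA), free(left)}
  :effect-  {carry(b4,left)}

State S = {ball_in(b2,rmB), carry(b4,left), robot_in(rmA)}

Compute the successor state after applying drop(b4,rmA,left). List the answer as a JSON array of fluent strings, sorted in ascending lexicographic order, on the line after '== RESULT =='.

Progress:
  pre ⊆ S: {carry(b4,left), robot_in(rmA)} ⊆ S  — applicable
  S \ del = {ball_in(b2,rmB), robot_in(rmA)}
  ∪ add   = {ball_in(b2,rmB), ball_in(b4,rmA), free(left), robot_in(rmA)}

== RESULT ==
["ball_in(b2,rmB)", "ball_in(b4,rmA)", "free(left)", "robot_in(rmA)"]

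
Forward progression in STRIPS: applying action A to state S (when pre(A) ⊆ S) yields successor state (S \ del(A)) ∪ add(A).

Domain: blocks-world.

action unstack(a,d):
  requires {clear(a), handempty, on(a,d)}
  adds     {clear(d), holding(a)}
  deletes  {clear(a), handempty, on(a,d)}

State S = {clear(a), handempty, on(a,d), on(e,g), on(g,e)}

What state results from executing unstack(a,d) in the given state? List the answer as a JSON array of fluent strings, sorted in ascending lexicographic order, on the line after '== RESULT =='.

Progress:
  pre ⊆ S: {clear(a), handempty, on(a,d)} ⊆ S  — applicable
  S \ del = {on(e,g), on(g,e)}
  ∪ add   = {clear(d), holding(a), on(e,g), on(g,e)}

== RESULT ==
["clear(d)", "holding(a)", "on(e,g)", "on(g,e)"]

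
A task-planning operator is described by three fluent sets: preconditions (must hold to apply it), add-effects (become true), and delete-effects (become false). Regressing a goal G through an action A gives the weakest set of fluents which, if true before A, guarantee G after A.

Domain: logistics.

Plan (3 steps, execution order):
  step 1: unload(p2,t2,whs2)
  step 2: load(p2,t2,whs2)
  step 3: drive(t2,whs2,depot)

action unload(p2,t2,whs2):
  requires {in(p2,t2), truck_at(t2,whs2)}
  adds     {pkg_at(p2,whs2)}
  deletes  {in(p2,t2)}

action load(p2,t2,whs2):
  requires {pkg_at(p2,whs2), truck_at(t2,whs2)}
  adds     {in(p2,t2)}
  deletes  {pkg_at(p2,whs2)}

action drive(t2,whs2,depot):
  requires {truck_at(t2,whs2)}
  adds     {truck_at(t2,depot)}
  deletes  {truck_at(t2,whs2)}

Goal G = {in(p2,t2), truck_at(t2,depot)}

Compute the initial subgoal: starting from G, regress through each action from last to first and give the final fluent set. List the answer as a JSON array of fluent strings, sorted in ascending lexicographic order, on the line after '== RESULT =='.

Regress step by step:
  through step 3 (drive(t2,whs2,depot)): drop {truck_at(t2,depot)}, keep {in(p2,t2)}, require {truck_at(t2,whs2)}
    → {in(p2,t2), truck_at(t2,whs2)}
  through step 2 (load(p2,t2,whs2)): drop {in(p2,t2)}, keep {truck_at(t2,whs2)}, require {pkg_at(p2,whs2), truck_at(t2,whs2)}
    → {pkg_at(p2,whs2), truck_at(t2,whs2)}
  through step 1 (unload(p2,t2,whs2)): drop {pkg_at(p2,whs2)}, keep {truck_at(t2,whs2)}, require {in(p2,t2), truck_at(t2,whs2)}
    → {in(p2,t2), truck_at(t2,whs2)}

== RESULT ==
["in(p2,t2)", "truck_at(t2,whs2)"]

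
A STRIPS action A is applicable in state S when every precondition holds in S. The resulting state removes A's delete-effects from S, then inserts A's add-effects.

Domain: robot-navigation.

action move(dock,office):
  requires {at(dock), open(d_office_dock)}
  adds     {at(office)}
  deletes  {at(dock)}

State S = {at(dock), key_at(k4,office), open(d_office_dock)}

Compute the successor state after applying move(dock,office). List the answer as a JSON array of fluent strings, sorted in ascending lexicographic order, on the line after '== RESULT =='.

Progress:
  pre ⊆ S: {at(dock), open(d_office_dock)} ⊆ S  — applicable
  S \ del = {key_at(k4,office), open(d_office_dock)}
  ∪ add   = {at(office), key_at(k4,office), open(d_office_dock)}

== RESULT ==
["at(office)", "key_at(k4,office)", "open(d_office_dock)"]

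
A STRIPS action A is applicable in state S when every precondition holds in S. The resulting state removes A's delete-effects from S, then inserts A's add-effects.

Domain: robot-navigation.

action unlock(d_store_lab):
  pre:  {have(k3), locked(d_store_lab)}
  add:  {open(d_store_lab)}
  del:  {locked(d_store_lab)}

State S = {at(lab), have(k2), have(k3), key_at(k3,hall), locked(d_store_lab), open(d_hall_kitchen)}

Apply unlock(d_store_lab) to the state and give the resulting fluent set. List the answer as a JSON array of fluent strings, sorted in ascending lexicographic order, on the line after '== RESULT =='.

Progress:
  pre ⊆ S: {have(k3), locked(d_store_lab)} ⊆ S  — applicable
  S \ del = {at(lab), have(k2), have(k3), key_at(k3,hall), open(d_hall_kitchen)}
  ∪ add   = {at(lab), have(k2), have(k3), key_at(k3,hall), open(d_hall_kitchen), open(d_store_lab)}

== RESULT ==
["at(lab)", "have(k2)", "have(k3)", "key_at(k3,hall)", "open(d_hall_kitchen)", "open(d_store_lab)"]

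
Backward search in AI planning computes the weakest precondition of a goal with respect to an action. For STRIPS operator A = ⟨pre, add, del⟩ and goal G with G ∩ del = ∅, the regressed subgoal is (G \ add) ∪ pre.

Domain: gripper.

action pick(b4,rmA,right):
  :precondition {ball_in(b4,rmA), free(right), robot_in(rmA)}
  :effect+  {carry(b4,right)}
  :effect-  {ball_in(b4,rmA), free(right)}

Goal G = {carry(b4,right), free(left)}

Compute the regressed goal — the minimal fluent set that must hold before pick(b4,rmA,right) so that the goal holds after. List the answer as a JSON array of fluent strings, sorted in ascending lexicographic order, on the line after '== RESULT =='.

Compute (G \ add) ∪ pre:
  G ∩ del = {}  (empty — regression defined)
  G \ add = {carry(b4,right), free(left)} \ {carry(b4,right)} = {free(left)}
  ∪ pre   = {free(left)} ∪ {ball_in(b4,rmA), free(right), robot_in(rmA)}
          = {ball_in(b4,rmA), free(left), free(right), robot_in(rmA)}

== RESULT ==
["ball_in(b4,rmA)", "free(left)", "free(right)", "robot_in(rmA)"]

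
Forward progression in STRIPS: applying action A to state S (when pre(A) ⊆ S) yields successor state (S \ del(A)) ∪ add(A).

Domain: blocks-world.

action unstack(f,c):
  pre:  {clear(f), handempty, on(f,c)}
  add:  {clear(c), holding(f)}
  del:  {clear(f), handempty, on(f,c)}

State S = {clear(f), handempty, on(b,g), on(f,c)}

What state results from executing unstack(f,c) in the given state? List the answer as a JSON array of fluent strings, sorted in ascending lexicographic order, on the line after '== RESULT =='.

Compute (S \ del) ∪ add:
  pre ⊆ S: {clear(f), handempty, on(f,c)} ⊆ S  — applicable
  S \ del = {on(b,g)}
  ∪ add   = {clear(c), holding(f), on(b,g)}

== RESULT ==
["clear(c)", "holding(f)", "on(b,g)"]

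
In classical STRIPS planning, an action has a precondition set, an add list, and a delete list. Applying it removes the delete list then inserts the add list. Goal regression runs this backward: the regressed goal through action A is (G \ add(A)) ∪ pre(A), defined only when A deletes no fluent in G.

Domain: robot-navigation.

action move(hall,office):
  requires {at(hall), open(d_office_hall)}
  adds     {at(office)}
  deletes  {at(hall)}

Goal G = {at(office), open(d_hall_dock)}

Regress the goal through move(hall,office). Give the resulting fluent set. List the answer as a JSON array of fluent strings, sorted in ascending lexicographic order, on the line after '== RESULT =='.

Compute (G \ add) ∪ pre:
  G ∩ del = {}  (empty — regression defined)
  G \ add = {at(office), open(d_hall_dock)} \ {at(office)} = {open(d_hall_dock)}
  ∪ pre   = {open(d_hall_dock)} ∪ {at(hall), open(d_office_hall)}
          = {at(hall), open(d_hall_dock), open(d_office_hall)}

== RESULT ==
["at(hall)", "open(d_hall_dock)", "open(d_office_hall)"]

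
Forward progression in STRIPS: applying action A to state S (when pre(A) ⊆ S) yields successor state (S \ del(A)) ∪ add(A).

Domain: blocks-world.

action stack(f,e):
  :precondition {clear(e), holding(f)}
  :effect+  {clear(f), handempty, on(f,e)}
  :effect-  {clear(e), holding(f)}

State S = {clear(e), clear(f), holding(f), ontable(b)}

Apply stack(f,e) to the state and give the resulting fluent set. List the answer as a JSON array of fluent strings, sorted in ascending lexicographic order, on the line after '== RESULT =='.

Compute (S \ del) ∪ add:
  pre ⊆ S: {clear(e), holding(f)} ⊆ S  — applicable
  S \ del = {clear(f), ontable(b)}
  ∪ add   = {clear(f), handempty, on(f,e), ontable(b)}

== RESULT ==
["clear(f)", "handempty", "on(f,e)", "ontable(b)"]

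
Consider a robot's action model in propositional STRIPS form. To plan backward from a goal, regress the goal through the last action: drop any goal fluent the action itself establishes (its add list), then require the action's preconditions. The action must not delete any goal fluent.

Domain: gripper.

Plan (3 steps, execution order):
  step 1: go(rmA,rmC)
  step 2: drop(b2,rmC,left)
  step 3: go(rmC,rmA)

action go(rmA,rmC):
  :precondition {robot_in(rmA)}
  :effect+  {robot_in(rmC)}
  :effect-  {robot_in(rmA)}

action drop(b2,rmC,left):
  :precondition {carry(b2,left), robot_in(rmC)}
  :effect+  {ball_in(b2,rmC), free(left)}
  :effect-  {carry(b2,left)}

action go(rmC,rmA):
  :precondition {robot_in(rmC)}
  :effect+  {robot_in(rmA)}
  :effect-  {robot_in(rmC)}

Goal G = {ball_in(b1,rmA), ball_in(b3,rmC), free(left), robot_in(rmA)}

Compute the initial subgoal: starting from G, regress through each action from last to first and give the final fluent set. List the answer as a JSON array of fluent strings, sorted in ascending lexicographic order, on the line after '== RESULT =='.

Regress step by step:
  through step 3 (go(rmC,rmA)): drop {robot_in(rmA)}, keep {ball_in(b1,rmA), ball_in(b3,rmC), free(left)}, require {robot_in(rmC)}
    → {ball_in(b1,rmA), ball_in(b3,rmC), free(left), robot_in(rmC)}
  through step 2 (drop(b2,rmC,left)): drop {free(left)}, keep {ball_in(b1,rmA), ball_in(b3,rmC), robot_in(rmC)}, require {carry(b2,left), robot_in(rmC)}
    → {ball_in(b1,rmA), ball_in(b3,rmC), carry(b2,left), robot_in(rmC)}
  through step 1 (go(rmA,rmC)): drop {robot_in(rmC)}, keep {ball_in(b1,rmA), ball_in(b3,rmC), carry(b2,left)}, require {robot_in(rmA)}
    → {ball_in(b1,rmA), ball_in(b3,rmC), carry(b2,left), robot_in(rmA)}

== RESULT ==
["ball_in(b1,rmA)", "ball_in(b3,rmC)", "carry(b2,left)", "robot_in(rmA)"]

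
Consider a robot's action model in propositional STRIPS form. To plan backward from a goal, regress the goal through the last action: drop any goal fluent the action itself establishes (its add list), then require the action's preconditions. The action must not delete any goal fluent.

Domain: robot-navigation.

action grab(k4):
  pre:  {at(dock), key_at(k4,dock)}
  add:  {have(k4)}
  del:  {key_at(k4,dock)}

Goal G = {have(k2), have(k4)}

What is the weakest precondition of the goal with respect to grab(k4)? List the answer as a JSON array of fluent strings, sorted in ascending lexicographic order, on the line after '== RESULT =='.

Regress:
  G ∩ del = {}  (empty — regression defined)
  G \ add = {have(k2), have(k4)} \ {have(k4)} = {have(k2)}
  ∪ pre   = {have(k2)} ∪ {at(dock), key_at(k4,dock)}
          = {at(dock), have(k2), key_at(k4,dock)}

== RESULT ==
["at(dock)", "have(k2)", "key_at(k4,dock)"]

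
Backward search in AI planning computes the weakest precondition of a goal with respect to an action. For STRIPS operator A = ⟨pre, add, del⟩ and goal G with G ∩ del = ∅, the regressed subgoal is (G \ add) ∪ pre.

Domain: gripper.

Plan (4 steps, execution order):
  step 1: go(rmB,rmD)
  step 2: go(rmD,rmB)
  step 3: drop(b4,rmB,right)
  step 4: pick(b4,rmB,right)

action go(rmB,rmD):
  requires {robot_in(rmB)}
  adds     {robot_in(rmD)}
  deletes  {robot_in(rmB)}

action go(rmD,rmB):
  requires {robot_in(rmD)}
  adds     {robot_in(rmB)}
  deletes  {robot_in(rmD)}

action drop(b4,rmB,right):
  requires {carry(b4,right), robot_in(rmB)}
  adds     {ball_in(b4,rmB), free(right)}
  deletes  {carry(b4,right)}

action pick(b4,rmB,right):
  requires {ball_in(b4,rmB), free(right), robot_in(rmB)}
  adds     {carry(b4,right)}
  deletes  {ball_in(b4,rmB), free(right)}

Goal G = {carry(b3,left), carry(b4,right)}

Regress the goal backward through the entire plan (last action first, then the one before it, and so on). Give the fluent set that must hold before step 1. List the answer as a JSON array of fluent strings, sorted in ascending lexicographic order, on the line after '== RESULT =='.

Work backward from the goal:
  through step 4 (pick(b4,rmB,right)): drop {carry(b4,right)}, keep {carry(b3,left)}, require {ball_in(b4,rmB), free(right), robot_in(rmB)}
    → {ball_in(b4,rmB), carry(b3,left), free(right), robot_in(rmB)}
  through step 3 (drop(b4,rmB,right)): drop {ball_in(b4,rmB), free(right)}, keep {carry(b3,left), robot_in(rmB)}, require {carry(b4,right), robot_in(rmB)}
    → {carry(b3,left), carry(b4,right), robot_in(rmB)}
  through step 2 (go(rmD,rmB)): drop {robot_in(rmB)}, keep {carry(b3,left), carry(b4,right)}, require {robot_in(rmD)}
    → {carry(b3,left), carry(b4,right), robot_in(rmD)}
  through step 1 (go(rmB,rmD)): drop {robot_in(rmD)}, keep {carry(b3,left), carry(b4,right)}, require {robot_in(rmB)}
    → {carry(b3,left), carry(b4,right), robot_in(rmB)}

== RESULT ==
["carry(b3,left)", "carry(b4,right)", "robot_in(rmB)"]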